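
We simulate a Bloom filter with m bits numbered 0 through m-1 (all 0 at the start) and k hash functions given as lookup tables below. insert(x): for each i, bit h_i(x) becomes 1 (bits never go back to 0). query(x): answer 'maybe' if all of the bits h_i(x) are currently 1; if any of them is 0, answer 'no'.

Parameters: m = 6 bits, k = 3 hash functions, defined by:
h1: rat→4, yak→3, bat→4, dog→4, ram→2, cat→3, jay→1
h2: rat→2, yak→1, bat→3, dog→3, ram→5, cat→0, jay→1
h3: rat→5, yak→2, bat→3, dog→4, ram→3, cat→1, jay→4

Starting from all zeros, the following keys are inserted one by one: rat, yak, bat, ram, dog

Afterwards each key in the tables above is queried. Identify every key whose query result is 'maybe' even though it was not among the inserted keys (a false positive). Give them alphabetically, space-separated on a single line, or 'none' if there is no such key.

Start: bits=000000
After insert 'rat': sets bits 2 4 5 -> bits=001011
After insert 'yak': sets bits 1 2 3 -> bits=011111
After insert 'bat': sets bits 3 4 -> bits=011111
After insert 'ram': sets bits 2 3 5 -> bits=011111
After insert 'dog': sets bits 3 4 -> bits=011111
Not inserted: cat jay — query each against bits=011111:
query cat: checks bit0=0, bit1=1, bit3=1 (has a 0) -> no => not a false positive
query jay: checks bit1=1, bit4=1 (all 1) -> maybe => FALSE POSITIVE
False positives (alphabetical): jay

Answer: jay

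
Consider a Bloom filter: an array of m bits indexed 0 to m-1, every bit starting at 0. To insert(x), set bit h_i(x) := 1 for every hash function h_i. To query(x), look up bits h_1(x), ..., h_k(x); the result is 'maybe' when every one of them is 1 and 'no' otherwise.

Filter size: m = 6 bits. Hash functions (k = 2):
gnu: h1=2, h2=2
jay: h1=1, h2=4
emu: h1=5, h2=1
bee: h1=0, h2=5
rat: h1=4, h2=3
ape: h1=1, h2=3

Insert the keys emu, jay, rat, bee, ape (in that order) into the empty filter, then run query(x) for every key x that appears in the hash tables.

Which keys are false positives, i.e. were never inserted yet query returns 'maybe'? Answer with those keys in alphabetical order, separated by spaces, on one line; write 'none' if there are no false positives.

Start: bits=000000
After insert 'emu': sets bits 1 5 -> bits=010001
After insert 'jay': sets bits 1 4 -> bits=010011
After insert 'rat': sets bits 3 4 -> bits=010111
After insert 'bee': sets bits 0 5 -> bits=110111
After insert 'ape': sets bits 1 3 -> bits=110111
Not inserted: gnu — query each against bits=110111:
query gnu: checks bit2=0 (has a 0) -> no => not a false positive
False positives (alphabetical): none

Answer: none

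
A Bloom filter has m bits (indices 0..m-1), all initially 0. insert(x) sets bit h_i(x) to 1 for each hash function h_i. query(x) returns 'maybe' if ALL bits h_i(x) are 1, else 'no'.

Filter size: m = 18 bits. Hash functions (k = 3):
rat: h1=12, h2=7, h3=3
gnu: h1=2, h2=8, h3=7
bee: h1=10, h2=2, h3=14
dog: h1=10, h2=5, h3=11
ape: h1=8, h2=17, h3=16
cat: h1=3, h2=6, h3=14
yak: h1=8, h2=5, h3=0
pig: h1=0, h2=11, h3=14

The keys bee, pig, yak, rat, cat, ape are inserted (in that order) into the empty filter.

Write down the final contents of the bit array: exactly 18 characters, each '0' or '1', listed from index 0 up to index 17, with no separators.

Start: bits=000000000000000000
After insert 'bee': sets bits 2 10 14 -> bits=001000000010001000
After insert 'pig': sets bits 0 11 14 -> bits=101000000011001000
After insert 'yak': sets bits 0 5 8 -> bits=101001001011001000
After insert 'rat': sets bits 3 7 12 -> bits=101101011011101000
After insert 'cat': sets bits 3 6 14 -> bits=101101111011101000
After insert 'ape': sets bits 8 16 17 -> bits=101101111011101011

Answer: 101101111011101011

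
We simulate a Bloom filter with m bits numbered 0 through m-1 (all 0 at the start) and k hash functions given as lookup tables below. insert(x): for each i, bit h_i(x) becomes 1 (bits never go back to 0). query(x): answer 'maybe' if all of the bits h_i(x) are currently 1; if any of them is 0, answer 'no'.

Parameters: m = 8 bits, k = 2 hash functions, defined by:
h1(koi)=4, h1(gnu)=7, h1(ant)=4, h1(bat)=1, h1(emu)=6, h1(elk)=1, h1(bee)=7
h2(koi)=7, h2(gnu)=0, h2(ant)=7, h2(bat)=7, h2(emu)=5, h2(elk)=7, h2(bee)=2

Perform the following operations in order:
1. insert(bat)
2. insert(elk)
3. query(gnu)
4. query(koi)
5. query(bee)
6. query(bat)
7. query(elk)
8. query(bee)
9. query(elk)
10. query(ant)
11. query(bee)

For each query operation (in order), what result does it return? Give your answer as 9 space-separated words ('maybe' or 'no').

Start: bits=00000000
Op 1: insert bat -> sets bits 1 7 -> bits=01000001
Op 2: insert elk -> sets bits 1 7 -> bits=01000001
Op 3: query gnu -> checks bit0=0, bit7=1 (has a 0) -> no
Op 4: query koi -> checks bit4=0, bit7=1 (has a 0) -> no
Op 5: query bee -> checks bit2=0, bit7=1 (has a 0) -> no
Op 6: query bat -> checks bit1=1, bit7=1 (all 1) -> maybe
Op 7: query elk -> checks bit1=1, bit7=1 (all 1) -> maybe
Op 8: query bee -> checks bit2=0, bit7=1 (has a 0) -> no
Op 9: query elk -> checks bit1=1, bit7=1 (all 1) -> maybe
Op 10: query ant -> checks bit4=0, bit7=1 (has a 0) -> no
Op 11: query bee -> checks bit2=0, bit7=1 (has a 0) -> no
Query results in order: no no no maybe maybe no maybe no no

Answer: no no no maybe maybe no maybe no no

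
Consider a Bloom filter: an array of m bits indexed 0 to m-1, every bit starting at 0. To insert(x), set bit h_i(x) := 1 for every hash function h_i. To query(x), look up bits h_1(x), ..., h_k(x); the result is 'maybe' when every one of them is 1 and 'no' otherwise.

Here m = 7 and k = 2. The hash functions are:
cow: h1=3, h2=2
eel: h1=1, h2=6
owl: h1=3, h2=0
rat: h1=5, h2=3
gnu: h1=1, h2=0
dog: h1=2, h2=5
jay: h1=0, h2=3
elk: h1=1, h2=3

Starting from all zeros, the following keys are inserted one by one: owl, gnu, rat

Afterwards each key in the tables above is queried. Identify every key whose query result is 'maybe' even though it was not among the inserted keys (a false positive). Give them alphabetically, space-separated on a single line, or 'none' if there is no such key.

Start: bits=0000000
After insert 'owl': sets bits 0 3 -> bits=1001000
After insert 'gnu': sets bits 0 1 -> bits=1101000
After insert 'rat': sets bits 3 5 -> bits=1101010
Not inserted: cow dog eel elk jay — query each against bits=1101010:
query cow: checks bit2=0, bit3=1 (has a 0) -> no => not a false positive
query dog: checks bit2=0, bit5=1 (has a 0) -> no => not a false positive
query eel: checks bit1=1, bit6=0 (has a 0) -> no => not a false positive
query elk: checks bit1=1, bit3=1 (all 1) -> maybe => FALSE POSITIVE
query jay: checks bit0=1, bit3=1 (all 1) -> maybe => FALSE POSITIVE
False positives (alphabetical): elk jay

Answer: elk jay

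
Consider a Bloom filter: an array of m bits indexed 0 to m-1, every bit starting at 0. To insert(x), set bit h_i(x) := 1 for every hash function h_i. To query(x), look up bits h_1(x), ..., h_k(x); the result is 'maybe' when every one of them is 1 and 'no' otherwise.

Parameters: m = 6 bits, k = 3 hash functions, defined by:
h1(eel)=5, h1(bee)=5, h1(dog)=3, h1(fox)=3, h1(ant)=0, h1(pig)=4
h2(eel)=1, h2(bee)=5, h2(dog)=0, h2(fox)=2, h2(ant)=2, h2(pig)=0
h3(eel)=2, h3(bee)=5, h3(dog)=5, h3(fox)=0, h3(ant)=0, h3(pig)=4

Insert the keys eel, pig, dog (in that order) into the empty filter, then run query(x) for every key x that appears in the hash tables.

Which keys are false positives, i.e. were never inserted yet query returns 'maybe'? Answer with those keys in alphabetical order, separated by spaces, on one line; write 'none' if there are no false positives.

Answer: ant bee fox

Derivation:
Start: bits=000000
After insert 'eel': sets bits 1 2 5 -> bits=011001
After insert 'pig': sets bits 0 4 -> bits=111011
After insert 'dog': sets bits 0 3 5 -> bits=111111
Not inserted: ant bee fox — query each against bits=111111:
query ant: checks bit0=1, bit2=1 (all 1) -> maybe => FALSE POSITIVE
query bee: checks bit5=1 (all 1) -> maybe => FALSE POSITIVE
query fox: checks bit0=1, bit2=1, bit3=1 (all 1) -> maybe => FALSE POSITIVE
False positives (alphabetical): ant bee fox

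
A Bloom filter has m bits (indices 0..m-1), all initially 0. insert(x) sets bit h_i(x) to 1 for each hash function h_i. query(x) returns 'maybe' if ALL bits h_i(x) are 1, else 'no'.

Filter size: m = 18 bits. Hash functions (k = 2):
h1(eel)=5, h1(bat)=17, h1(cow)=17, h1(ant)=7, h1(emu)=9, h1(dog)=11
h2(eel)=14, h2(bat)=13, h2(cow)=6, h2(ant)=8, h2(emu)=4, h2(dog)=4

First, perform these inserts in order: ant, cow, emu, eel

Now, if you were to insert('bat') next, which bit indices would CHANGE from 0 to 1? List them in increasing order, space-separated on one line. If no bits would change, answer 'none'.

Answer: 13

Derivation:
Start: bits=000000000000000000
After insert 'ant': sets bits 7 8 -> bits=000000011000000000
After insert 'cow': sets bits 6 17 -> bits=000000111000000001
After insert 'emu': sets bits 4 9 -> bits=000010111100000001
After insert 'eel': sets bits 5 14 -> bits=000011111100001001
insert 'bat' would touch bits 13 17; currently bit13=0, bit17=1
Bits that are 0 among those (would change 0->1): 13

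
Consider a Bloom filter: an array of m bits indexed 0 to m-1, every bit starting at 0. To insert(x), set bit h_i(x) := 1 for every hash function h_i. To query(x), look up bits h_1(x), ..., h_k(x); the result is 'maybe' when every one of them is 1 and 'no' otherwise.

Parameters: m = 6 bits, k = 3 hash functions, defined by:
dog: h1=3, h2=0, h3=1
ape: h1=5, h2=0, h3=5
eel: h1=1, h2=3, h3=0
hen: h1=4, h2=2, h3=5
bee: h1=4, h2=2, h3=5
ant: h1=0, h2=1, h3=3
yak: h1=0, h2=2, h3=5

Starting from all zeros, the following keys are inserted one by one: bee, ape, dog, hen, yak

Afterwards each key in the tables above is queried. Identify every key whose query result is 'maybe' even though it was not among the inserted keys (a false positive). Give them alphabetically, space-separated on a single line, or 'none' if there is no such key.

Answer: ant eel

Derivation:
Start: bits=000000
After insert 'bee': sets bits 2 4 5 -> bits=001011
After insert 'ape': sets bits 0 5 -> bits=101011
After insert 'dog': sets bits 0 1 3 -> bits=111111
After insert 'hen': sets bits 2 4 5 -> bits=111111
After insert 'yak': sets bits 0 2 5 -> bits=111111
Not inserted: ant eel — query each against bits=111111:
query ant: checks bit0=1, bit1=1, bit3=1 (all 1) -> maybe => FALSE POSITIVE
query eel: checks bit0=1, bit1=1, bit3=1 (all 1) -> maybe => FALSE POSITIVE
False positives (alphabetical): ant eel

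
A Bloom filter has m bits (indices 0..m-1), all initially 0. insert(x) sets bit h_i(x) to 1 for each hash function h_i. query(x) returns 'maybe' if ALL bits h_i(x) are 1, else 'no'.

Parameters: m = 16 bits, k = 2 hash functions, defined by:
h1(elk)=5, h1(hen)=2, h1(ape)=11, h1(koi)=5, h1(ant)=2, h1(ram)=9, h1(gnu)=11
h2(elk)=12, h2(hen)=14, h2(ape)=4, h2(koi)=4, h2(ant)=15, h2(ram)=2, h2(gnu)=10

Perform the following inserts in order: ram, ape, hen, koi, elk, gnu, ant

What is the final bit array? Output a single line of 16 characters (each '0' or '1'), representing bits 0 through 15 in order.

Start: bits=0000000000000000
After insert 'ram': sets bits 2 9 -> bits=0010000001000000
After insert 'ape': sets bits 4 11 -> bits=0010100001010000
After insert 'hen': sets bits 2 14 -> bits=0010100001010010
After insert 'koi': sets bits 4 5 -> bits=0010110001010010
After insert 'elk': sets bits 5 12 -> bits=0010110001011010
After insert 'gnu': sets bits 10 11 -> bits=0010110001111010
After insert 'ant': sets bits 2 15 -> bits=0010110001111011

Answer: 0010110001111011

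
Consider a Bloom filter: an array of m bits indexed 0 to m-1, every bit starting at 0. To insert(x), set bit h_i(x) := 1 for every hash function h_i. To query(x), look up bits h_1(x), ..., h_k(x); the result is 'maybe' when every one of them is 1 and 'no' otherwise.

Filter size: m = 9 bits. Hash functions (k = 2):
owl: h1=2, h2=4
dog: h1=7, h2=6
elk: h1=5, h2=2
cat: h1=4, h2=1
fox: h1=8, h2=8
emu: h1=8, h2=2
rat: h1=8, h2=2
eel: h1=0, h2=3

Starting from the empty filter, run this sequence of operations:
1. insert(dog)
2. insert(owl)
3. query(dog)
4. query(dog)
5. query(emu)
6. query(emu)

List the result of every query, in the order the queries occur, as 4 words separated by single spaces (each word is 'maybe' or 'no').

Start: bits=000000000
Op 1: insert dog -> sets bits 6 7 -> bits=000000110
Op 2: insert owl -> sets bits 2 4 -> bits=001010110
Op 3: query dog -> checks bit6=1, bit7=1 (all 1) -> maybe
Op 4: query dog -> checks bit6=1, bit7=1 (all 1) -> maybe
Op 5: query emu -> checks bit2=1, bit8=0 (has a 0) -> no
Op 6: query emu -> checks bit2=1, bit8=0 (has a 0) -> no
Query results in order: maybe maybe no no

Answer: maybe maybe no no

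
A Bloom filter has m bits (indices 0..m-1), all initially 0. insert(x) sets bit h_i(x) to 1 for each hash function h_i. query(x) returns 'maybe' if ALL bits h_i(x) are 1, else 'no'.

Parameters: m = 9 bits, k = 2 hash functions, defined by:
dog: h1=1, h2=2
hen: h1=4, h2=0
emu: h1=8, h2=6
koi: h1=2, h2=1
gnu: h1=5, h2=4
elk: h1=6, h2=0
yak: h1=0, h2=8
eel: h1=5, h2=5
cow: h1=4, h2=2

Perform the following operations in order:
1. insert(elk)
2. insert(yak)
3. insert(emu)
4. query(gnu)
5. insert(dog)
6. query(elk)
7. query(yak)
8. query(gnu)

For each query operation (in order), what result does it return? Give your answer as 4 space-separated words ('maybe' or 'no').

Start: bits=000000000
Op 1: insert elk -> sets bits 0 6 -> bits=100000100
Op 2: insert yak -> sets bits 0 8 -> bits=100000101
Op 3: insert emu -> sets bits 6 8 -> bits=100000101
Op 4: query gnu -> checks bit4=0, bit5=0 (has a 0) -> no
Op 5: insert dog -> sets bits 1 2 -> bits=111000101
Op 6: query elk -> checks bit0=1, bit6=1 (all 1) -> maybe
Op 7: query yak -> checks bit0=1, bit8=1 (all 1) -> maybe
Op 8: query gnu -> checks bit4=0, bit5=0 (has a 0) -> no
Query results in order: no maybe maybe no

Answer: no maybe maybe no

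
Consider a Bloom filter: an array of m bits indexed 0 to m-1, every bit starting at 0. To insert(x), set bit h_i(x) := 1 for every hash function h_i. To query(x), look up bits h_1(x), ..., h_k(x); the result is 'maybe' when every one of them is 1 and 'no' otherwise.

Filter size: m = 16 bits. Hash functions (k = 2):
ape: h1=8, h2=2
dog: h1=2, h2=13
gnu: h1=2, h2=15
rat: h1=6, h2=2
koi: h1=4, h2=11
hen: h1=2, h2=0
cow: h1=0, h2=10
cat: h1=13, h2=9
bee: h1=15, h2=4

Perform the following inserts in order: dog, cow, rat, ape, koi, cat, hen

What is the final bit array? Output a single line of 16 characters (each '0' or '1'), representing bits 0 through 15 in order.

Start: bits=0000000000000000
After insert 'dog': sets bits 2 13 -> bits=0010000000000100
After insert 'cow': sets bits 0 10 -> bits=1010000000100100
After insert 'rat': sets bits 2 6 -> bits=1010001000100100
After insert 'ape': sets bits 2 8 -> bits=1010001010100100
After insert 'koi': sets bits 4 11 -> bits=1010101010110100
After insert 'cat': sets bits 9 13 -> bits=1010101011110100
After insert 'hen': sets bits 0 2 -> bits=1010101011110100

Answer: 1010101011110100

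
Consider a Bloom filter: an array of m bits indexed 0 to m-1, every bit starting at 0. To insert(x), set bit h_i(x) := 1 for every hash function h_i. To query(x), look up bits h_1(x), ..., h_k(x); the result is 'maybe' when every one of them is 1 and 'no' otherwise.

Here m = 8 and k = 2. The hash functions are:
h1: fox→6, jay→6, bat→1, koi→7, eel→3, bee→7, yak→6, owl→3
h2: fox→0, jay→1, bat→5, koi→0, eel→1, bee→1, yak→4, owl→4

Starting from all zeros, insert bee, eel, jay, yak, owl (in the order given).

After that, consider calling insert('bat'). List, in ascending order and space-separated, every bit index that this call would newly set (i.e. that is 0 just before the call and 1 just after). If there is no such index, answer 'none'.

Answer: 5

Derivation:
Start: bits=00000000
After insert 'bee': sets bits 1 7 -> bits=01000001
After insert 'eel': sets bits 1 3 -> bits=01010001
After insert 'jay': sets bits 1 6 -> bits=01010011
After insert 'yak': sets bits 4 6 -> bits=01011011
After insert 'owl': sets bits 3 4 -> bits=01011011
insert 'bat' would touch bits 1 5; currently bit1=1, bit5=0
Bits that are 0 among those (would change 0->1): 5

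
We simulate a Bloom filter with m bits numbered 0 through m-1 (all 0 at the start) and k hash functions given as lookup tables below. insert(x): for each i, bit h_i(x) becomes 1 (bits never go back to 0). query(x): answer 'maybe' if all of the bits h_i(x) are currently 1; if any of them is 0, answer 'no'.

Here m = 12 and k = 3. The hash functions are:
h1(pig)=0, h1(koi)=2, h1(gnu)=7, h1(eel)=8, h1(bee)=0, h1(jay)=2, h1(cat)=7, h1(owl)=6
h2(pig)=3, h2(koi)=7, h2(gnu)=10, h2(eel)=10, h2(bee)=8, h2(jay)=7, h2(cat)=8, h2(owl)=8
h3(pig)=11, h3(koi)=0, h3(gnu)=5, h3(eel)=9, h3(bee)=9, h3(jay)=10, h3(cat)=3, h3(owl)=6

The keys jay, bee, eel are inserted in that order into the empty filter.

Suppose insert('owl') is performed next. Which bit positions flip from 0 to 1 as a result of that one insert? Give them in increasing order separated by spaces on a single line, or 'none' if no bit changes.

Start: bits=000000000000
After insert 'jay': sets bits 2 7 10 -> bits=001000010010
After insert 'bee': sets bits 0 8 9 -> bits=101000011110
After insert 'eel': sets bits 8 9 10 -> bits=101000011110
insert 'owl' would touch bits 6 8; currently bit6=0, bit8=1
Bits that are 0 among those (would change 0->1): 6

Answer: 6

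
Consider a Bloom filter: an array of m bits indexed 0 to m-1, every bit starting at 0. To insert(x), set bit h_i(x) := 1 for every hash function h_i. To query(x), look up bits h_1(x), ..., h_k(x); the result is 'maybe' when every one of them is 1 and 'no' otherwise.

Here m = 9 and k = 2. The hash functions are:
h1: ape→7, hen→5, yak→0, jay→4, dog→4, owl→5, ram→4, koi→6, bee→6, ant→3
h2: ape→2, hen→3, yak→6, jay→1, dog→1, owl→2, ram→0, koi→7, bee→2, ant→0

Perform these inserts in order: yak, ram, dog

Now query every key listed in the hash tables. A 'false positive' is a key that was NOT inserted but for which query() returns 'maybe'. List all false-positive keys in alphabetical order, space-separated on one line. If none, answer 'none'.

Answer: jay

Derivation:
Start: bits=000000000
After insert 'yak': sets bits 0 6 -> bits=100000100
After insert 'ram': sets bits 0 4 -> bits=100010100
After insert 'dog': sets bits 1 4 -> bits=110010100
Not inserted: ant ape bee hen jay koi owl — query each against bits=110010100:
query ant: checks bit0=1, bit3=0 (has a 0) -> no => not a false positive
query ape: checks bit2=0, bit7=0 (has a 0) -> no => not a false positive
query bee: checks bit2=0, bit6=1 (has a 0) -> no => not a false positive
query hen: checks bit3=0, bit5=0 (has a 0) -> no => not a false positive
query jay: checks bit1=1, bit4=1 (all 1) -> maybe => FALSE POSITIVE
query koi: checks bit6=1, bit7=0 (has a 0) -> no => not a false positive
query owl: checks bit2=0, bit5=0 (has a 0) -> no => not a false positive
False positives (alphabetical): jay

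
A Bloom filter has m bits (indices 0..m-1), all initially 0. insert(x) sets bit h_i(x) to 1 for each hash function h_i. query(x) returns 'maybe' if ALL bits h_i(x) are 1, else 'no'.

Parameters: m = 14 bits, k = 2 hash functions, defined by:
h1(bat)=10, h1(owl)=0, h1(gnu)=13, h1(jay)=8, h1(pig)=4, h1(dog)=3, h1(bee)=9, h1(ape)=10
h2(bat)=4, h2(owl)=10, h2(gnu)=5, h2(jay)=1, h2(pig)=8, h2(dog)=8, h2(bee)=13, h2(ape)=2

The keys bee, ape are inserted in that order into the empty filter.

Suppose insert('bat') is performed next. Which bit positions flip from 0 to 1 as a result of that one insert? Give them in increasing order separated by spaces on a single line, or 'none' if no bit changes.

Start: bits=00000000000000
After insert 'bee': sets bits 9 13 -> bits=00000000010001
After insert 'ape': sets bits 2 10 -> bits=00100000011001
insert 'bat' would touch bits 4 10; currently bit4=0, bit10=1
Bits that are 0 among those (would change 0->1): 4

Answer: 4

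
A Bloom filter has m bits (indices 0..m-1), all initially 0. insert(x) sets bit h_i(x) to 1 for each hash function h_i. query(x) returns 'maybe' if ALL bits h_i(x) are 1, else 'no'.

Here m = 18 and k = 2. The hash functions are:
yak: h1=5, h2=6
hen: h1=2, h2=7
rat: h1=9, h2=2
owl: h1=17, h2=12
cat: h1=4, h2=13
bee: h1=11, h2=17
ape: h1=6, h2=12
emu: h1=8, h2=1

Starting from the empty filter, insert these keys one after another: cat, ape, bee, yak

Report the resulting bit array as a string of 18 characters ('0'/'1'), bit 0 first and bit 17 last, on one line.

Start: bits=000000000000000000
After insert 'cat': sets bits 4 13 -> bits=000010000000010000
After insert 'ape': sets bits 6 12 -> bits=000010100000110000
After insert 'bee': sets bits 11 17 -> bits=000010100001110001
After insert 'yak': sets bits 5 6 -> bits=000011100001110001

Answer: 000011100001110001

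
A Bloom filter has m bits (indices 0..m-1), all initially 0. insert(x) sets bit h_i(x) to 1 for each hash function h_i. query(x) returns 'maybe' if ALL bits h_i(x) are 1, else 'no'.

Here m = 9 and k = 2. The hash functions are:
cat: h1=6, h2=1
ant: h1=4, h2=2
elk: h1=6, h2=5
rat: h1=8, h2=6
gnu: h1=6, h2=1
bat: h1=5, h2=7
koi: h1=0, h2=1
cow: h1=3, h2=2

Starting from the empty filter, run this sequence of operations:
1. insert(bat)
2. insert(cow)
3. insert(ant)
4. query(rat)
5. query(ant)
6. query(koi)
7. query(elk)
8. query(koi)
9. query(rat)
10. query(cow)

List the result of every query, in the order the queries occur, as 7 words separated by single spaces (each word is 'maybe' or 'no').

Answer: no maybe no no no no maybe

Derivation:
Start: bits=000000000
Op 1: insert bat -> sets bits 5 7 -> bits=000001010
Op 2: insert cow -> sets bits 2 3 -> bits=001101010
Op 3: insert ant -> sets bits 2 4 -> bits=001111010
Op 4: query rat -> checks bit6=0, bit8=0 (has a 0) -> no
Op 5: query ant -> checks bit2=1, bit4=1 (all 1) -> maybe
Op 6: query koi -> checks bit0=0, bit1=0 (has a 0) -> no
Op 7: query elk -> checks bit5=1, bit6=0 (has a 0) -> no
Op 8: query koi -> checks bit0=0, bit1=0 (has a 0) -> no
Op 9: query rat -> checks bit6=0, bit8=0 (has a 0) -> no
Op 10: query cow -> checks bit2=1, bit3=1 (all 1) -> maybe
Query results in order: no maybe no no no no maybe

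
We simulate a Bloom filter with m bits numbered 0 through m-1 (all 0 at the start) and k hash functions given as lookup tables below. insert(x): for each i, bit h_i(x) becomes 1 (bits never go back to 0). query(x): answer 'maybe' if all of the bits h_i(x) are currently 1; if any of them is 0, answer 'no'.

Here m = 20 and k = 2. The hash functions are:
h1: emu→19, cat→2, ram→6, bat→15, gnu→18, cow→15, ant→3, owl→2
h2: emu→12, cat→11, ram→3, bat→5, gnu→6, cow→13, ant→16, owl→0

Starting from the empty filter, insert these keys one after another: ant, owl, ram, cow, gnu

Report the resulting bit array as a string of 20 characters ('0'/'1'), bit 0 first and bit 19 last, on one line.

Answer: 10110010000001011010

Derivation:
Start: bits=00000000000000000000
After insert 'ant': sets bits 3 16 -> bits=00010000000000001000
After insert 'owl': sets bits 0 2 -> bits=10110000000000001000
After insert 'ram': sets bits 3 6 -> bits=10110010000000001000
After insert 'cow': sets bits 13 15 -> bits=10110010000001011000
After insert 'gnu': sets bits 6 18 -> bits=10110010000001011010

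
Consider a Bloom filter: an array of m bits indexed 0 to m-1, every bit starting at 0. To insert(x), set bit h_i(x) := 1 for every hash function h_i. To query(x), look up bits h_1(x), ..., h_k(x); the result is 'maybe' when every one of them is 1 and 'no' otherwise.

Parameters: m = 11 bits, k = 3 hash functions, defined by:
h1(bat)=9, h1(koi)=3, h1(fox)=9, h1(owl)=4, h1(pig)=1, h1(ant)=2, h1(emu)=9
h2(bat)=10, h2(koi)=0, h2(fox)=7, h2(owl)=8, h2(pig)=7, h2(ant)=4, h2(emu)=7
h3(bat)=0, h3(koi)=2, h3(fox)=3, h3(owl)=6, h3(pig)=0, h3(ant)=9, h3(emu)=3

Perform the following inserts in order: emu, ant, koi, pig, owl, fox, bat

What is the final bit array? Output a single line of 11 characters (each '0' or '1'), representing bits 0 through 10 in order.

Answer: 11111011111

Derivation:
Start: bits=00000000000
After insert 'emu': sets bits 3 7 9 -> bits=00010001010
After insert 'ant': sets bits 2 4 9 -> bits=00111001010
After insert 'koi': sets bits 0 2 3 -> bits=10111001010
After insert 'pig': sets bits 0 1 7 -> bits=11111001010
After insert 'owl': sets bits 4 6 8 -> bits=11111011110
After insert 'fox': sets bits 3 7 9 -> bits=11111011110
After insert 'bat': sets bits 0 9 10 -> bits=11111011111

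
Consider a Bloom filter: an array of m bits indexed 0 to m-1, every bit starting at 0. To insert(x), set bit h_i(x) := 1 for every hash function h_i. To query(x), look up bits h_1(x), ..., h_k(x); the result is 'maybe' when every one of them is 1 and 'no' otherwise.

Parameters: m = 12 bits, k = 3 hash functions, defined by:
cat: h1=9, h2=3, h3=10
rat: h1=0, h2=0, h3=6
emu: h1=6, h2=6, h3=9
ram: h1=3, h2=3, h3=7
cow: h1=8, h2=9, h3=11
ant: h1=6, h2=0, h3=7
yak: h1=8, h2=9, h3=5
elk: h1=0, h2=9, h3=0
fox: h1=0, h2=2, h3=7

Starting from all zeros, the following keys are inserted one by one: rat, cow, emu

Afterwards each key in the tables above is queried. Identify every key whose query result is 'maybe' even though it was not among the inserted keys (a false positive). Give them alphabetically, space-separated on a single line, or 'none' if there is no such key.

Answer: elk

Derivation:
Start: bits=000000000000
After insert 'rat': sets bits 0 6 -> bits=100000100000
After insert 'cow': sets bits 8 9 11 -> bits=100000101101
After insert 'emu': sets bits 6 9 -> bits=100000101101
Not inserted: ant cat elk fox ram yak — query each against bits=100000101101:
query ant: checks bit0=1, bit6=1, bit7=0 (has a 0) -> no => not a false positive
query cat: checks bit3=0, bit9=1, bit10=0 (has a 0) -> no => not a false positive
query elk: checks bit0=1, bit9=1 (all 1) -> maybe => FALSE POSITIVE
query fox: checks bit0=1, bit2=0, bit7=0 (has a 0) -> no => not a false positive
query ram: checks bit3=0, bit7=0 (has a 0) -> no => not a false positive
query yak: checks bit5=0, bit8=1, bit9=1 (has a 0) -> no => not a false positive
False positives (alphabetical): elk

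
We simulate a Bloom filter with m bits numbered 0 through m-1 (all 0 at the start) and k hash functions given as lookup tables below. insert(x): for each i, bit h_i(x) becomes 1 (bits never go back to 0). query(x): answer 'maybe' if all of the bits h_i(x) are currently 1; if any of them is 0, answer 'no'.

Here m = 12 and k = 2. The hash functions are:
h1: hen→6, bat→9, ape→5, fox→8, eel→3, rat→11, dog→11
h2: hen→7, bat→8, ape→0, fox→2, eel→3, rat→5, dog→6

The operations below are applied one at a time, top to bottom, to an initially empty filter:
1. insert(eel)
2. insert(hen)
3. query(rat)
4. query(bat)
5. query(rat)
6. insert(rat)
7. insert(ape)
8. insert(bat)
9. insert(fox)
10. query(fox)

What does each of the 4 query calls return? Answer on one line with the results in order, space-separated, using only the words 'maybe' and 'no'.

Start: bits=000000000000
Op 1: insert eel -> sets bits 3 -> bits=000100000000
Op 2: insert hen -> sets bits 6 7 -> bits=000100110000
Op 3: query rat -> checks bit5=0, bit11=0 (has a 0) -> no
Op 4: query bat -> checks bit8=0, bit9=0 (has a 0) -> no
Op 5: query rat -> checks bit5=0, bit11=0 (has a 0) -> no
Op 6: insert rat -> sets bits 5 11 -> bits=000101110001
Op 7: insert ape -> sets bits 0 5 -> bits=100101110001
Op 8: insert bat -> sets bits 8 9 -> bits=100101111101
Op 9: insert fox -> sets bits 2 8 -> bits=101101111101
Op 10: query fox -> checks bit2=1, bit8=1 (all 1) -> maybe
Query results in order: no no no maybe

Answer: no no no maybe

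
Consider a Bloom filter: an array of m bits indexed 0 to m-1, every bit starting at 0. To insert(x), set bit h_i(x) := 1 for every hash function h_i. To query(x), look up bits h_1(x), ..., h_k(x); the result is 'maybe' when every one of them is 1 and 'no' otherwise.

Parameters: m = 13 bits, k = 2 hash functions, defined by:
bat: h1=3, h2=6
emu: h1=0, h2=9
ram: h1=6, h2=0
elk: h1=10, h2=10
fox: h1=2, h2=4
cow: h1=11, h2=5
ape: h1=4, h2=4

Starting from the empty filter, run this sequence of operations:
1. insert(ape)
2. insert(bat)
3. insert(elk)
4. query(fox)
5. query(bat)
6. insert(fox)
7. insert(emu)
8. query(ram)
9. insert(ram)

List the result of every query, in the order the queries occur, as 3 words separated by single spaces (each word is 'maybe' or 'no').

Answer: no maybe maybe

Derivation:
Start: bits=0000000000000
Op 1: insert ape -> sets bits 4 -> bits=0000100000000
Op 2: insert bat -> sets bits 3 6 -> bits=0001101000000
Op 3: insert elk -> sets bits 10 -> bits=0001101000100
Op 4: query fox -> checks bit2=0, bit4=1 (has a 0) -> no
Op 5: query bat -> checks bit3=1, bit6=1 (all 1) -> maybe
Op 6: insert fox -> sets bits 2 4 -> bits=0011101000100
Op 7: insert emu -> sets bits 0 9 -> bits=1011101001100
Op 8: query ram -> checks bit0=1, bit6=1 (all 1) -> maybe
Op 9: insert ram -> sets bits 0 6 -> bits=1011101001100
Query results in order: no maybe maybe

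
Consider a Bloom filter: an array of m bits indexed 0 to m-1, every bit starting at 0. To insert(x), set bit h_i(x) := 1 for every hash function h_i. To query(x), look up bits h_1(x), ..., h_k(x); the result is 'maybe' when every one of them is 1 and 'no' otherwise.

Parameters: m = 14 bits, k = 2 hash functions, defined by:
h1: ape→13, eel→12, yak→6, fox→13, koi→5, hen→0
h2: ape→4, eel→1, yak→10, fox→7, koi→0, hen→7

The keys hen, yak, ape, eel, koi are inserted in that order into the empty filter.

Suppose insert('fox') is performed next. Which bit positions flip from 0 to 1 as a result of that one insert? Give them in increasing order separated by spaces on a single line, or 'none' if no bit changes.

Answer: none

Derivation:
Start: bits=00000000000000
After insert 'hen': sets bits 0 7 -> bits=10000001000000
After insert 'yak': sets bits 6 10 -> bits=10000011001000
After insert 'ape': sets bits 4 13 -> bits=10001011001001
After insert 'eel': sets bits 1 12 -> bits=11001011001011
After insert 'koi': sets bits 0 5 -> bits=11001111001011
insert 'fox' would touch bits 7 13; currently bit7=1, bit13=1
Bits that are 0 among those (would change 0->1): none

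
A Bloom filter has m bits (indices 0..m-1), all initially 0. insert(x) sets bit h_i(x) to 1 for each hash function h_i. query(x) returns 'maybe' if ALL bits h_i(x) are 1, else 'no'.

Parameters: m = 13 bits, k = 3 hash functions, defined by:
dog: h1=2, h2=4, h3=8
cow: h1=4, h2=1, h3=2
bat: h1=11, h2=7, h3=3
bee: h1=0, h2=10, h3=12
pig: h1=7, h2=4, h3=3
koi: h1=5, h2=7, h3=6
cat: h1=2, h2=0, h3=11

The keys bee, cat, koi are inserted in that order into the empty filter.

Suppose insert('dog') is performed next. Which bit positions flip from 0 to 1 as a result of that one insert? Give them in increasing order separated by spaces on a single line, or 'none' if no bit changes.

Answer: 4 8

Derivation:
Start: bits=0000000000000
After insert 'bee': sets bits 0 10 12 -> bits=1000000000101
After insert 'cat': sets bits 0 2 11 -> bits=1010000000111
After insert 'koi': sets bits 5 6 7 -> bits=1010011100111
insert 'dog' would touch bits 2 4 8; currently bit2=1, bit4=0, bit8=0
Bits that are 0 among those (would change 0->1): 4 8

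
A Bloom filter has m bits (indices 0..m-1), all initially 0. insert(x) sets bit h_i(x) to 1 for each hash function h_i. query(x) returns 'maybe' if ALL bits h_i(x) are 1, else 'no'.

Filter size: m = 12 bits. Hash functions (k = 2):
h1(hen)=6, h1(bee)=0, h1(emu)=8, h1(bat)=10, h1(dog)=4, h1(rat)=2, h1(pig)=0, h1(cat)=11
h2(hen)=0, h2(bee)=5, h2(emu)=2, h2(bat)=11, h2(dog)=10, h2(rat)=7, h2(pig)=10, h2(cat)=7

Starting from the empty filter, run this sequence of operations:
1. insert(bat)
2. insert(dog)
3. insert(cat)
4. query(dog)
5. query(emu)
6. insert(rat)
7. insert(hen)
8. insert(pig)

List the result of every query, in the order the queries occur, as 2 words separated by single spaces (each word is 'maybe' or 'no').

Start: bits=000000000000
Op 1: insert bat -> sets bits 10 11 -> bits=000000000011
Op 2: insert dog -> sets bits 4 10 -> bits=000010000011
Op 3: insert cat -> sets bits 7 11 -> bits=000010010011
Op 4: query dog -> checks bit4=1, bit10=1 (all 1) -> maybe
Op 5: query emu -> checks bit2=0, bit8=0 (has a 0) -> no
Op 6: insert rat -> sets bits 2 7 -> bits=001010010011
Op 7: insert hen -> sets bits 0 6 -> bits=101010110011
Op 8: insert pig -> sets bits 0 10 -> bits=101010110011
Query results in order: maybe no

Answer: maybe no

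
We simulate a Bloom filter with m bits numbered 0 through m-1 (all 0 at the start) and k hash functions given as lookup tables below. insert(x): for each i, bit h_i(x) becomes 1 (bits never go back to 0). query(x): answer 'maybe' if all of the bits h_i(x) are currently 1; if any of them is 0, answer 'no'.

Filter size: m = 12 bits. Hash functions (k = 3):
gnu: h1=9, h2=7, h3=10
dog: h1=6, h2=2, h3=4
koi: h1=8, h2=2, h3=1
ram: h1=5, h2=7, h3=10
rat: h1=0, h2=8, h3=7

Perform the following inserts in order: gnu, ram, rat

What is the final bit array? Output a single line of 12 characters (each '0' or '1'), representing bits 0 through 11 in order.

Start: bits=000000000000
After insert 'gnu': sets bits 7 9 10 -> bits=000000010110
After insert 'ram': sets bits 5 7 10 -> bits=000001010110
After insert 'rat': sets bits 0 7 8 -> bits=100001011110

Answer: 100001011110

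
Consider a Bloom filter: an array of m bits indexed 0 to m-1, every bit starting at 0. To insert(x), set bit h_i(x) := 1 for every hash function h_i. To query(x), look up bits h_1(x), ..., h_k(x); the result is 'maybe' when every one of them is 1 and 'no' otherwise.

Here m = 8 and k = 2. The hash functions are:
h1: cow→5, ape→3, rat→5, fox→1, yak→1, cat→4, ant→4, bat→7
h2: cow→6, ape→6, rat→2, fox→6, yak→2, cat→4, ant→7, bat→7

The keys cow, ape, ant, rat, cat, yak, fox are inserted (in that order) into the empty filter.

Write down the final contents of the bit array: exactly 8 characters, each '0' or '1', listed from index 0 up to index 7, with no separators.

Start: bits=00000000
After insert 'cow': sets bits 5 6 -> bits=00000110
After insert 'ape': sets bits 3 6 -> bits=00010110
After insert 'ant': sets bits 4 7 -> bits=00011111
After insert 'rat': sets bits 2 5 -> bits=00111111
After insert 'cat': sets bits 4 -> bits=00111111
After insert 'yak': sets bits 1 2 -> bits=01111111
After insert 'fox': sets bits 1 6 -> bits=01111111

Answer: 01111111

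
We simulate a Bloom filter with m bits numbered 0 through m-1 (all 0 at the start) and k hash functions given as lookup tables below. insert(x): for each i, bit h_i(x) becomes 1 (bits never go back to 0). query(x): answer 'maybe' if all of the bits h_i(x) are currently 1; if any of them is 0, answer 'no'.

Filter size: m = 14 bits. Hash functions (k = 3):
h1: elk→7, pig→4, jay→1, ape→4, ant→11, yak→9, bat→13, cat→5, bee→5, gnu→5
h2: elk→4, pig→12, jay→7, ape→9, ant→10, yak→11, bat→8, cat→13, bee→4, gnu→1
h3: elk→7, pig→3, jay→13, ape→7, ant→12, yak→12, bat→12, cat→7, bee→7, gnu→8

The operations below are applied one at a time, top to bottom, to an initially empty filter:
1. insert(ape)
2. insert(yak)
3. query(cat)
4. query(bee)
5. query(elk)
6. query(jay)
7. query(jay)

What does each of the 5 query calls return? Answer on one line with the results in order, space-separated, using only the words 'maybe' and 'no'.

Answer: no no maybe no no

Derivation:
Start: bits=00000000000000
Op 1: insert ape -> sets bits 4 7 9 -> bits=00001001010000
Op 2: insert yak -> sets bits 9 11 12 -> bits=00001001010110
Op 3: query cat -> checks bit5=0, bit7=1, bit13=0 (has a 0) -> no
Op 4: query bee -> checks bit4=1, bit5=0, bit7=1 (has a 0) -> no
Op 5: query elk -> checks bit4=1, bit7=1 (all 1) -> maybe
Op 6: query jay -> checks bit1=0, bit7=1, bit13=0 (has a 0) -> no
Op 7: query jay -> checks bit1=0, bit7=1, bit13=0 (has a 0) -> no
Query results in order: no no maybe no no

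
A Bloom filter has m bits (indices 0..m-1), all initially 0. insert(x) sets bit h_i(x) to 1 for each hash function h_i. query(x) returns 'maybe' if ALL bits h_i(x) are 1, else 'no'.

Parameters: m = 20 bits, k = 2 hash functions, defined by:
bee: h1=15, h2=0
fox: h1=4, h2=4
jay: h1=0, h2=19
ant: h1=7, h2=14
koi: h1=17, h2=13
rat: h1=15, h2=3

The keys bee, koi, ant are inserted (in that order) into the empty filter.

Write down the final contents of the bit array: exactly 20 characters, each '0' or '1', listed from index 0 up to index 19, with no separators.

Start: bits=00000000000000000000
After insert 'bee': sets bits 0 15 -> bits=10000000000000010000
After insert 'koi': sets bits 13 17 -> bits=10000000000001010100
After insert 'ant': sets bits 7 14 -> bits=10000001000001110100

Answer: 10000001000001110100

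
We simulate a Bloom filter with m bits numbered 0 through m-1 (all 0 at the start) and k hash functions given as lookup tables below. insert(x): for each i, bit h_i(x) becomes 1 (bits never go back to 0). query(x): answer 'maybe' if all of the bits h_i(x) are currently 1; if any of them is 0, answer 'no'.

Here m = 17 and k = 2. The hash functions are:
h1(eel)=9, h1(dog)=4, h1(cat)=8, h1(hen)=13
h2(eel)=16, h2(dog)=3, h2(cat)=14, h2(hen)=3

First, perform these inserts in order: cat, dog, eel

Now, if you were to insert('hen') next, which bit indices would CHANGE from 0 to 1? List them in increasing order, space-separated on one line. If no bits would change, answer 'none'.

Start: bits=00000000000000000
After insert 'cat': sets bits 8 14 -> bits=00000000100000100
After insert 'dog': sets bits 3 4 -> bits=00011000100000100
After insert 'eel': sets bits 9 16 -> bits=00011000110000101
insert 'hen' would touch bits 3 13; currently bit3=1, bit13=0
Bits that are 0 among those (would change 0->1): 13

Answer: 13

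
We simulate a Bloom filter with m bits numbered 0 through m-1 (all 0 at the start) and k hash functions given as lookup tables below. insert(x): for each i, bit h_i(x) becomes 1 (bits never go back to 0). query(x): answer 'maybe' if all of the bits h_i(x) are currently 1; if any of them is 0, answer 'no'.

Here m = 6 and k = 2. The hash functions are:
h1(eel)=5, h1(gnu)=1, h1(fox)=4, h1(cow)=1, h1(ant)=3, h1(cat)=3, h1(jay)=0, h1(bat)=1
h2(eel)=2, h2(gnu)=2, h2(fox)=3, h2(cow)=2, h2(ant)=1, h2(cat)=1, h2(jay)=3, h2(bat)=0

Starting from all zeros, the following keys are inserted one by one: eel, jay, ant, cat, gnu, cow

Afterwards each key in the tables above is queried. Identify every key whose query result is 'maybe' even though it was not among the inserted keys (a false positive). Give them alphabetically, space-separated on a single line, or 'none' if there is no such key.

Answer: bat

Derivation:
Start: bits=000000
After insert 'eel': sets bits 2 5 -> bits=001001
After insert 'jay': sets bits 0 3 -> bits=101101
After insert 'ant': sets bits 1 3 -> bits=111101
After insert 'cat': sets bits 1 3 -> bits=111101
After insert 'gnu': sets bits 1 2 -> bits=111101
After insert 'cow': sets bits 1 2 -> bits=111101
Not inserted: bat fox — query each against bits=111101:
query bat: checks bit0=1, bit1=1 (all 1) -> maybe => FALSE POSITIVE
query fox: checks bit3=1, bit4=0 (has a 0) -> no => not a false positive
False positives (alphabetical): bat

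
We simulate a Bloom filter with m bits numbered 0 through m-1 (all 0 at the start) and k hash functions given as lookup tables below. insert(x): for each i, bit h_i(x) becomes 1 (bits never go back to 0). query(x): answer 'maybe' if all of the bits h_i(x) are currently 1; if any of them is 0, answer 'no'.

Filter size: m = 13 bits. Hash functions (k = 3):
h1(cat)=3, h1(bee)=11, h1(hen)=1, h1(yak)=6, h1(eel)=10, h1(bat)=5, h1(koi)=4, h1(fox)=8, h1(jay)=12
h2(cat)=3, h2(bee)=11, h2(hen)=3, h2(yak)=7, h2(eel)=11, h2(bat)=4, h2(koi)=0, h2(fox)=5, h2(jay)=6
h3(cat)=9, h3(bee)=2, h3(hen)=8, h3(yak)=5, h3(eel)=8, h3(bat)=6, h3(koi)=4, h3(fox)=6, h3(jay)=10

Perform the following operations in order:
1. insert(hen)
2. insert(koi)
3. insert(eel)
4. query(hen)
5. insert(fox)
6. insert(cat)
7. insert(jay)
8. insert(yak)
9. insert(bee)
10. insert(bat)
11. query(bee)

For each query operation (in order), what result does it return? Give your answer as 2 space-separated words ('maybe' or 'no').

Start: bits=0000000000000
Op 1: insert hen -> sets bits 1 3 8 -> bits=0101000010000
Op 2: insert koi -> sets bits 0 4 -> bits=1101100010000
Op 3: insert eel -> sets bits 8 10 11 -> bits=1101100010110
Op 4: query hen -> checks bit1=1, bit3=1, bit8=1 (all 1) -> maybe
Op 5: insert fox -> sets bits 5 6 8 -> bits=1101111010110
Op 6: insert cat -> sets bits 3 9 -> bits=1101111011110
Op 7: insert jay -> sets bits 6 10 12 -> bits=1101111011111
Op 8: insert yak -> sets bits 5 6 7 -> bits=1101111111111
Op 9: insert bee -> sets bits 2 11 -> bits=1111111111111
Op 10: insert bat -> sets bits 4 5 6 -> bits=1111111111111
Op 11: query bee -> checks bit2=1, bit11=1 (all 1) -> maybe
Query results in order: maybe maybe

Answer: maybe maybe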